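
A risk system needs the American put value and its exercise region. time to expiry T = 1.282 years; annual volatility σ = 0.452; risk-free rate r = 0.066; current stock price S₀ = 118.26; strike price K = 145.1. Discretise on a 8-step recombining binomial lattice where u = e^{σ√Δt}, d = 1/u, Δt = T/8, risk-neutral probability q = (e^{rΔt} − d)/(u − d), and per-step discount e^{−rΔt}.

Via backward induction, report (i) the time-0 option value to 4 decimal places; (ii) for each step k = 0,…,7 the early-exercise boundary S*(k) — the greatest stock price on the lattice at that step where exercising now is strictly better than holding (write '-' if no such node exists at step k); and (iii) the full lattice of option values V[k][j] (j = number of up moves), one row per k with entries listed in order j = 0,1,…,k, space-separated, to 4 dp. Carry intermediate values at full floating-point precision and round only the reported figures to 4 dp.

price = 36.7703
boundary = - - 82.3520 68.7215 82.3520 68.7215 82.3520 98.6861
tree:
36.7703
48.7773 24.7825
62.7480 34.9609 14.4803
76.3785 47.7189 22.1331 6.6432
87.7530 62.7480 32.7513 11.3040 1.8224
97.2448 76.3785 46.5234 18.7944 3.5701 0.0000
105.1656 87.7530 62.7480 30.2555 6.9938 0.0000 0.0000
111.7754 97.2448 76.3785 46.4139 13.7008 0.0000 0.0000 0.0000
117.2911 105.1656 87.7530 62.7480 26.8400 0.0000 0.0000 0.0000 0.0000

Δt=0.16025, u=1.19834, d=0.83448, q=0.48411, disc=e^(-rΔt)=0.98948
k=8 terminal: V=max(K-S,0) → 117.2911 105.1656 87.7530 62.7480 26.8400 0.0000 0.0000 0.0000 0.0000
k=7: j=0 S=33.3246 intr=111.7754 cont=110.2488 V=111.7754[EX]; j=1 S=47.8552 intr=97.2448 cont=95.7182 V=97.2448[EX]; j=2 S=68.7215 intr=76.3785 cont=74.8519 V=76.3785[EX]; j=3 S=98.6861 intr=46.4139 cont=44.8873 V=46.4139[EX]; j=4 S=141.7162 intr=3.3838 cont=13.7008 V=13.7008[hold]; j=5 S=203.5088 intr=0.0000 cont=0.0000 V=0.0000[hold]; j=6 S=292.2447 intr=0.0000 cont=0.0000 V=0.0000[hold]; j=7 S=419.6722 intr=0.0000 cont=0.0000 V=0.0000[hold]  S*(7)=98.6861
k=6: j=0 S=39.9344 intr=105.1656 cont=103.6390 V=105.1656[EX]; j=1 S=57.3470 intr=87.7530 cont=86.2264 V=87.7530[EX]; j=2 S=82.3520 intr=62.7480 cont=61.2214 V=62.7480[EX]; j=3 S=118.2600 intr=26.8400 cont=30.2555 V=30.2555[hold]; j=4 S=169.8249 intr=0.0000 cont=6.9938 V=6.9938[hold]; j=5 S=243.8737 intr=0.0000 cont=0.0000 V=0.0000[hold]; j=6 S=350.2099 intr=0.0000 cont=0.0000 V=0.0000[hold]  S*(6)=82.3520
k=5: j=0 S=47.8552 intr=97.2448 cont=95.7182 V=97.2448[EX]; j=1 S=68.7215 intr=76.3785 cont=74.8519 V=76.3785[EX]; j=2 S=98.6861 intr=46.4139 cont=46.5234 V=46.5234[hold]; j=3 S=141.7162 intr=3.3838 cont=18.7944 V=18.7944[hold]; j=4 S=203.5088 intr=0.0000 cont=3.5701 V=3.5701[hold]; j=5 S=292.2447 intr=0.0000 cont=0.0000 V=0.0000[hold]  S*(5)=68.7215
k=4: j=0 S=57.3470 intr=87.7530 cont=86.2264 V=87.7530[EX]; j=1 S=82.3520 intr=62.7480 cont=61.2739 V=62.7480[EX]; j=2 S=118.2600 intr=26.8400 cont=32.7513 V=32.7513[hold]; j=3 S=169.8249 intr=0.0000 cont=11.3040 V=11.3040[hold]; j=4 S=243.8737 intr=0.0000 cont=1.8224 V=1.8224[hold]  S*(4)=82.3520
k=3: j=0 S=68.7215 intr=76.3785 cont=74.8519 V=76.3785[EX]; j=1 S=98.6861 intr=46.4139 cont=47.7189 V=47.7189[hold]; j=2 S=141.7162 intr=3.3838 cont=22.1331 V=22.1331[hold]; j=3 S=203.5088 intr=0.0000 cont=6.6432 V=6.6432[hold]  S*(3)=68.7215
k=2: j=0 S=82.3520 intr=62.7480 cont=61.8465 V=62.7480[EX]; j=1 S=118.2600 intr=26.8400 cont=34.9609 V=34.9609[hold]; j=2 S=169.8249 intr=0.0000 cont=14.4803 V=14.4803[hold]  S*(2)=82.3520
k=1: j=0 S=98.6861 intr=46.4139 cont=48.7773 V=48.7773[hold]; j=1 S=141.7162 intr=3.3838 cont=24.7825 V=24.7825[hold]  S*(1)=-
k=0: j=0 S=118.2600 intr=26.8400 cont=36.7703 V=36.7703[hold]  S*(0)=-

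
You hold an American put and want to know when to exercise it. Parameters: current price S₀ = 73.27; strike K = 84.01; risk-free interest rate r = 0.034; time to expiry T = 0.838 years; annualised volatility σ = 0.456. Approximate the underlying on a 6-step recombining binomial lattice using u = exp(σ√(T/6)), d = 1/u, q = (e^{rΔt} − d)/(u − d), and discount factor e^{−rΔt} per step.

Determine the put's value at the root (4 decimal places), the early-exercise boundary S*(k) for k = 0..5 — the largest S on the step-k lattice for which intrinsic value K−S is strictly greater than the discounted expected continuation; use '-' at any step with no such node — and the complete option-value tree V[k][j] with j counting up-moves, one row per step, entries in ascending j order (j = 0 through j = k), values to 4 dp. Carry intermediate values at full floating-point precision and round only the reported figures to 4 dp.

Δt=0.13967  u=1.18580  d=0.84331  q=0.47140  discount=0.99526
step 6 (expiry): payoffs max(K−S,0) = 57.6551 46.9519 31.9020 10.7400 0.0000 0.0000 0.0000
step 5: (k=5,j=0): S=31.2516, (K−S)⁺=52.7584, hold=52.3604 ⇒ V=52.7584 exercise | (k=5,j=1): S=43.9434, (K−S)⁺=40.0666, hold=39.6686 ⇒ V=40.0666 exercise | (k=5,j=2): S=61.7896, (K−S)⁺=22.2204, hold=21.8224 ⇒ V=22.2204 exercise | (k=5,j=3): S=86.8835, (K−S)⁺=0.0000, hold=5.6503 ⇒ V=5.6503 continue | (k=5,j=4): S=122.1684, (K−S)⁺=0.0000, hold=0.0000 ⇒ V=0.0000 continue | (k=5,j=5): S=171.7832, (K−S)⁺=0.0000, hold=0.0000 ⇒ V=0.0000 continue  boundary S*=61.7896
step 4: (k=4,j=0): S=37.0581, (K−S)⁺=46.9519, hold=46.5539 ⇒ V=46.9519 exercise | (k=4,j=1): S=52.1080, (K−S)⁺=31.9020, hold=31.5040 ⇒ V=31.9020 exercise | (k=4,j=2): S=73.2700, (K−S)⁺=10.7400, hold=14.3410 ⇒ V=14.3410 continue | (k=4,j=3): S=103.0263, (K−S)⁺=0.0000, hold=2.9726 ⇒ V=2.9726 continue | (k=4,j=4): S=144.8671, (K−S)⁺=0.0000, hold=0.0000 ⇒ V=0.0000 continue  boundary S*=52.1080
step 3: (k=3,j=0): S=43.9434, (K−S)⁺=40.0666, hold=39.6686 ⇒ V=40.0666 exercise | (k=3,j=1): S=61.7896, (K−S)⁺=22.2204, hold=23.5119 ⇒ V=23.5119 continue | (k=3,j=2): S=86.8835, (K−S)⁺=0.0000, hold=8.9395 ⇒ V=8.9395 continue | (k=3,j=3): S=122.1684, (K−S)⁺=0.0000, hold=1.5639 ⇒ V=1.5639 continue  boundary S*=43.9434
step 2: (k=2,j=0): S=52.1080, (K−S)⁺=31.9020, hold=32.1099 ⇒ V=32.1099 continue | (k=2,j=1): S=73.2700, (K−S)⁺=10.7400, hold=16.5636 ⇒ V=16.5636 continue | (k=2,j=2): S=103.0263, (K−S)⁺=0.0000, hold=5.4368 ⇒ V=5.4368 continue  boundary S*=-
step 1: (k=1,j=0): S=61.7896, (K−S)⁺=22.2204, hold=24.6641 ⇒ V=24.6641 continue | (k=1,j=1): S=86.8835, (K−S)⁺=0.0000, hold=11.2648 ⇒ V=11.2648 continue  boundary S*=-
step 0: (k=0,j=0): S=73.2700, (K−S)⁺=10.7400, hold=18.2608 ⇒ V=18.2608 continue  boundary S*=-

price = 18.2608
boundary = - - - 43.9434 52.1080 61.7896
tree:
18.2608
24.6641 11.2648
32.1099 16.5636 5.4368
40.0666 23.5119 8.9395 1.5639
46.9519 31.9020 14.3410 2.9726 0.0000
52.7584 40.0666 22.2204 5.6503 0.0000 0.0000
57.6551 46.9519 31.9020 10.7400 0.0000 0.0000 0.0000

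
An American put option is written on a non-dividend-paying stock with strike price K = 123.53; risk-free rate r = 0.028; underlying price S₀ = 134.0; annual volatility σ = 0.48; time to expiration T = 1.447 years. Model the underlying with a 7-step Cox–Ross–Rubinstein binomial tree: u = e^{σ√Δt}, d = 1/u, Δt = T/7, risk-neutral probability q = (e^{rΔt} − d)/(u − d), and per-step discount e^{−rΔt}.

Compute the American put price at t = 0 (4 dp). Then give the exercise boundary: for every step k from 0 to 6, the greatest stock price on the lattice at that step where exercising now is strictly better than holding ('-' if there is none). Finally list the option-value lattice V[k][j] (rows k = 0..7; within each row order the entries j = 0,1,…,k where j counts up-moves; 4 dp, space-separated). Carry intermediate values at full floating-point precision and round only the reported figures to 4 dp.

price = 22.8570
boundary = - - - - 55.9745 69.6256 86.6059
tree:
22.8570
31.5289 12.9187
42.2032 19.3390 5.5104
54.5192 28.2122 9.1190 1.3242
67.5555 39.8345 14.8622 2.4612 0.0000
78.5301 53.9044 23.7449 4.5744 0.0000 0.0000
87.3530 67.5555 36.9241 8.5022 0.0000 0.0000 0.0000
94.4460 78.5301 53.9044 15.8026 0.0000 0.0000 0.0000 0.0000

Δt=0.20671, u=1.24388, d=0.80394, q=0.45885, disc=e^(-rΔt)=0.99423
k=7 terminal: V=max(K-S,0) → 94.4460 78.5301 53.9044 15.8026 0.0000 0.0000 0.0000 0.0000
k=6: j=0 S=36.1770 intr=87.3530 cont=86.6401 V=87.3530[EX]; j=1 S=55.9745 intr=67.5555 cont=66.8426 V=67.5555[EX]; j=2 S=86.6059 intr=36.9241 cont=36.2112 V=36.9241[EX]; j=3 S=134.0000 intr=0.0000 cont=8.5022 V=8.5022[hold]; j=4 S=207.3300 intr=0.0000 cont=0.0000 V=0.0000[hold]; j=5 S=320.7891 intr=0.0000 cont=0.0000 V=0.0000[hold]; j=6 S=496.3375 intr=0.0000 cont=0.0000 V=0.0000[hold]  S*(6)=86.6059
k=5: j=0 S=44.9999 intr=78.5301 cont=77.8172 V=78.5301[EX]; j=1 S=69.6256 intr=53.9044 cont=53.1915 V=53.9044[EX]; j=2 S=107.7274 intr=15.8026 cont=23.7449 V=23.7449[hold]; j=3 S=166.6800 intr=0.0000 cont=4.5744 V=4.5744[hold]; j=4 S=257.8938 intr=0.0000 cont=0.0000 V=0.0000[hold]; j=5 S=399.0234 intr=0.0000 cont=0.0000 V=0.0000[hold]  S*(5)=69.6256
k=4: j=0 S=55.9745 intr=67.5555 cont=66.8426 V=67.5555[EX]; j=1 S=86.6059 intr=36.9241 cont=39.8345 V=39.8345[hold]; j=2 S=134.0000 intr=0.0000 cont=14.8622 V=14.8622[hold]; j=3 S=207.3300 intr=0.0000 cont=2.4612 V=2.4612[hold]; j=4 S=320.7891 intr=0.0000 cont=0.0000 V=0.0000[hold]  S*(4)=55.9745
k=3: j=0 S=69.6256 intr=53.9044 cont=54.5192 V=54.5192[hold]; j=1 S=107.7274 intr=15.8026 cont=28.2122 V=28.2122[hold]; j=2 S=166.6800 intr=0.0000 cont=9.1190 V=9.1190[hold]; j=3 S=257.8938 intr=0.0000 cont=1.3242 V=1.3242[hold]  S*(3)=-
k=2: j=0 S=86.6059 intr=36.9241 cont=42.2032 V=42.2032[hold]; j=1 S=134.0000 intr=0.0000 cont=19.3390 V=19.3390[hold]; j=2 S=207.3300 intr=0.0000 cont=5.5104 V=5.5104[hold]  S*(2)=-
k=1: j=0 S=107.7274 intr=15.8026 cont=31.5289 V=31.5289[hold]; j=1 S=166.6800 intr=0.0000 cont=12.9187 V=12.9187[hold]  S*(1)=-
k=0: j=0 S=134.0000 intr=0.0000 cont=22.8570 V=22.8570[hold]  S*(0)=-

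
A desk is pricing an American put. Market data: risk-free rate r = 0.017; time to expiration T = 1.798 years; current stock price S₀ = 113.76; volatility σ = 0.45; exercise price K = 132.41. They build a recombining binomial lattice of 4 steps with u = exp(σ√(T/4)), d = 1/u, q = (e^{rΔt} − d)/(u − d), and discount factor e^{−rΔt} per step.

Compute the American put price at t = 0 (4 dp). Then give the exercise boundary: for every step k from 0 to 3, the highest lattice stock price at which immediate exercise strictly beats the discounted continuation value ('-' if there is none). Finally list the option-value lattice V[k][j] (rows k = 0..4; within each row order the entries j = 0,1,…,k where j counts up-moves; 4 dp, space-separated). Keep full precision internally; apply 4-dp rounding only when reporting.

price = 38.2061
boundary = - - 62.2207 84.1322
tree:
38.2061
52.8345 20.0803
70.1893 31.4621 5.8081
86.3941 48.2778 10.4077 0.0000
98.3785 70.1893 18.6500 0.0000 0.0000

params: Δt=0.44950 u=1.35216 d=0.73956 q=0.43766 e^(-rΔt)=0.99239
t_4 payoffs: 98.3785 70.1893 18.6500 0.0000 0.0000
t_3: node(3,0) S=46.0159 payoff=86.3941 vs cont=85.3862 → 86.3941 [stop]  node(3,1) S=84.1322 payoff=48.2778 vs cont=47.2698 → 48.2778 [stop]  node(3,2) S=153.8214 payoff=0.0000 vs cont=10.4077 → 10.4077 [wait]  node(3,3) S=281.2363 payoff=0.0000 vs cont=0.0000 → 0.0000 [wait]  ⇒ S*(3)=84.1322
t_2: node(2,0) S=62.2207 payoff=70.1893 vs cont=69.1813 → 70.1893 [stop]  node(2,1) S=113.7600 payoff=18.6500 vs cont=31.4621 → 31.4621 [wait]  node(2,2) S=207.9908 payoff=0.0000 vs cont=5.8081 → 5.8081 [wait]  ⇒ S*(2)=62.2207
t_1: node(1,0) S=84.1322 payoff=48.2778 vs cont=52.8345 → 52.8345 [wait]  node(1,1) S=153.8214 payoff=0.0000 vs cont=20.0803 → 20.0803 [wait]  ⇒ S*(1)=-
t_0: node(0,0) S=113.7600 payoff=18.6500 vs cont=38.2061 → 38.2061 [wait]  ⇒ S*(0)=-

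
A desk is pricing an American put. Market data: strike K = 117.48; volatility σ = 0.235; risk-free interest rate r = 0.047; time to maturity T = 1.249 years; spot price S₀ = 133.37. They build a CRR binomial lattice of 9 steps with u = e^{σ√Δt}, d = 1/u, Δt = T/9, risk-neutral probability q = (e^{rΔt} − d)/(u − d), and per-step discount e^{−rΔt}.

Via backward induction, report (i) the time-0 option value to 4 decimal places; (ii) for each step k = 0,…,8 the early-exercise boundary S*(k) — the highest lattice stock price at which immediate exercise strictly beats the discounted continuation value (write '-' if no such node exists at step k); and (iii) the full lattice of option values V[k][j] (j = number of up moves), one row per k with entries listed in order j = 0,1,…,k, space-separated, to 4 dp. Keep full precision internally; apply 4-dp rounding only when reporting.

Δt=0.13878, u=1.09149, d=0.91618, q=0.51545, disc=e^(-rΔt)=0.99350
k=9 terminal: V=max(K-S,0) → 56.8234 45.2166 31.3889 14.9152 0.0000 0.0000 0.0000 0.0000 0.0000 0.0000
k=8: j=0 S=66.2061 intr=51.2739 cont=50.5101 V=51.2739[EX]; j=1 S=78.8748 intr=38.6052 cont=37.8414 V=38.6052[EX]; j=2 S=93.9676 intr=23.5124 cont=22.7486 V=23.5124[EX]; j=3 S=111.9485 intr=5.5315 cont=7.1801 V=7.1801[hold]; j=4 S=133.3700 intr=0.0000 cont=0.0000 V=0.0000[hold]; j=5 S=158.8906 intr=0.0000 cont=0.0000 V=0.0000[hold]; j=6 S=189.2946 intr=0.0000 cont=0.0000 V=0.0000[hold]; j=7 S=225.5164 intr=0.0000 cont=0.0000 V=0.0000[hold]; j=8 S=268.6694 intr=0.0000 cont=0.0000 V=0.0000[hold]  S*(8)=93.9676
k=7: j=0 S=72.2634 intr=45.2166 cont=44.4529 V=45.2166[EX]; j=1 S=86.0911 intr=31.3889 cont=30.6251 V=31.3889[EX]; j=2 S=102.5648 intr=14.9152 cont=14.9957 V=14.9957[hold]; j=3 S=122.1907 intr=0.0000 cont=3.4565 V=3.4565[hold]; j=4 S=145.5721 intr=0.0000 cont=0.0000 V=0.0000[hold]; j=5 S=173.4276 intr=0.0000 cont=0.0000 V=0.0000[hold]; j=6 S=206.6132 intr=0.0000 cont=0.0000 V=0.0000[hold]; j=7 S=246.1491 intr=0.0000 cont=0.0000 V=0.0000[hold]  S*(7)=86.0911
k=6: j=0 S=78.8748 intr=38.6052 cont=37.8414 V=38.6052[EX]; j=1 S=93.9676 intr=23.5124 cont=22.7898 V=23.5124[EX]; j=2 S=111.9485 intr=5.5315 cont=8.9889 V=8.9889[hold]; j=3 S=133.3700 intr=0.0000 cont=1.6639 V=1.6639[hold]; j=4 S=158.8906 intr=0.0000 cont=0.0000 V=0.0000[hold]; j=5 S=189.2946 intr=0.0000 cont=0.0000 V=0.0000[hold]; j=6 S=225.5164 intr=0.0000 cont=0.0000 V=0.0000[hold]  S*(6)=93.9676
k=5: j=0 S=86.0911 intr=31.3889 cont=30.6251 V=31.3889[EX]; j=1 S=102.5648 intr=14.9152 cont=15.9220 V=15.9220[hold]; j=2 S=122.1907 intr=0.0000 cont=5.1793 V=5.1793[hold]; j=3 S=145.5721 intr=0.0000 cont=0.8010 V=0.8010[hold]; j=4 S=173.4276 intr=0.0000 cont=0.0000 V=0.0000[hold]; j=5 S=206.6132 intr=0.0000 cont=0.0000 V=0.0000[hold]  S*(5)=86.0911
k=4: j=0 S=93.9676 intr=23.5124 cont=23.2642 V=23.5124[EX]; j=1 S=111.9485 intr=5.5315 cont=10.3171 V=10.3171[hold]; j=2 S=133.3700 intr=0.0000 cont=2.9035 V=2.9035[hold]; j=3 S=158.8906 intr=0.0000 cont=0.3856 V=0.3856[hold]; j=4 S=189.2946 intr=0.0000 cont=0.0000 V=0.0000[hold]  S*(4)=93.9676
k=3: j=0 S=102.5648 intr=14.9152 cont=16.6022 V=16.6022[hold]; j=1 S=122.1907 intr=0.0000 cont=6.4535 V=6.4535[hold]; j=2 S=145.5721 intr=0.0000 cont=1.5952 V=1.5952[hold]; j=3 S=173.4276 intr=0.0000 cont=0.1856 V=0.1856[hold]  S*(3)=-
k=2: j=0 S=111.9485 intr=5.5315 cont=11.2971 V=11.2971[hold]; j=1 S=133.3700 intr=0.0000 cont=3.9236 V=3.9236[hold]; j=2 S=158.8906 intr=0.0000 cont=0.8630 V=0.8630[hold]  S*(2)=-
k=1: j=0 S=122.1907 intr=0.0000 cont=7.4476 V=7.4476[hold]; j=1 S=145.5721 intr=0.0000 cont=2.3307 V=2.3307[hold]  S*(1)=-
k=0: j=0 S=133.3700 intr=0.0000 cont=4.7788 V=4.7788[hold]  S*(0)=-

price = 4.7788
boundary = - - - - 93.9676 86.0911 93.9676 86.0911 93.9676
tree:
4.7788
7.4476 2.3307
11.2971 3.9236 0.8630
16.6022 6.4535 1.5952 0.1856
23.5124 10.3171 2.9035 0.3856 0.0000
31.3889 15.9220 5.1793 0.8010 0.0000 0.0000
38.6052 23.5124 8.9889 1.6639 0.0000 0.0000 0.0000
45.2166 31.3889 14.9957 3.4565 0.0000 0.0000 0.0000 0.0000
51.2739 38.6052 23.5124 7.1801 0.0000 0.0000 0.0000 0.0000 0.0000
56.8234 45.2166 31.3889 14.9152 0.0000 0.0000 0.0000 0.0000 0.0000 0.0000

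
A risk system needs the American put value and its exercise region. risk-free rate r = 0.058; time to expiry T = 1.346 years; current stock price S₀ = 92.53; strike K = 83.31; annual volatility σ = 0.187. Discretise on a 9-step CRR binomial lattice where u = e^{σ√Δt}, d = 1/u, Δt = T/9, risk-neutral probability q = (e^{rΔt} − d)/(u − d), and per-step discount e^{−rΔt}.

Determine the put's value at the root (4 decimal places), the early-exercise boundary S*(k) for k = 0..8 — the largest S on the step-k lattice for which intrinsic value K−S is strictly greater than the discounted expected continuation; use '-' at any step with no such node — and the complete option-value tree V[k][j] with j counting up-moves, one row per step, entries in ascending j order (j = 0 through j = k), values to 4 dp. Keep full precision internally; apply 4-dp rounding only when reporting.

price = 2.2718
boundary = - - - - 69.2874 64.4536 69.2874 74.4837 69.2874
tree:
2.2718
3.7475 1.0620
6.0151 1.8924 0.3776
9.3533 3.2921 0.7405 0.0772
14.0226 5.5597 1.4298 0.1701 0.0000
18.8564 9.0439 2.7061 0.3748 0.0000 0.0000
23.3530 14.0226 4.9840 0.8256 0.0000 0.0000 0.0000
27.5358 18.8564 8.8263 1.8187 0.0000 0.0000 0.0000 0.0000
31.4269 23.3530 14.0226 4.0066 0.0000 0.0000 0.0000 0.0000 0.0000
35.0465 27.5358 18.8564 8.8263 0.0000 0.0000 0.0000 0.0000 0.0000 0.0000

params: Δt=0.14956 u=1.07500 d=0.93024 q=0.54211 e^(-rΔt)=0.99136
t_9 payoffs: 35.0465 27.5358 18.8564 8.8263 0.0000 0.0000 0.0000 0.0000 0.0000 0.0000
t_8: node(8,0) S=51.8831 payoff=31.4269 vs cont=30.7073 → 31.4269 [stop]  node(8,1) S=59.9570 payoff=23.3530 vs cont=22.6334 → 23.3530 [stop]  node(8,2) S=69.2874 payoff=14.0226 vs cont=13.3031 → 14.0226 [stop]  node(8,3) S=80.0697 payoff=3.2403 vs cont=4.0066 → 4.0066 [wait]  node(8,4) S=92.5300 payoff=0.0000 vs cont=0.0000 → 0.0000 [wait]  node(8,5) S=106.9293 payoff=0.0000 vs cont=0.0000 → 0.0000 [wait]  node(8,6) S=123.5694 payoff=0.0000 vs cont=0.0000 → 0.0000 [wait]  node(8,7) S=142.7989 payoff=0.0000 vs cont=0.0000 → 0.0000 [wait]  node(8,8) S=165.0209 payoff=0.0000 vs cont=0.0000 → 0.0000 [wait]  ⇒ S*(8)=69.2874
t_7: node(7,0) S=55.7742 payoff=27.5358 vs cont=26.8163 → 27.5358 [stop]  node(7,1) S=64.4536 payoff=18.8564 vs cont=18.1369 → 18.8564 [stop]  node(7,2) S=74.4837 payoff=8.8263 vs cont=8.5186 → 8.8263 [stop]  node(7,3) S=86.0747 payoff=0.0000 vs cont=1.8187 → 1.8187 [wait]  node(7,4) S=99.4694 payoff=0.0000 vs cont=0.0000 → 0.0000 [wait]  node(7,5) S=114.9486 payoff=0.0000 vs cont=0.0000 → 0.0000 [wait]  node(7,6) S=132.8366 payoff=0.0000 vs cont=0.0000 → 0.0000 [wait]  node(7,7) S=153.5083 payoff=0.0000 vs cont=0.0000 → 0.0000 [wait]  ⇒ S*(7)=74.4837
t_6: node(6,0) S=59.9570 payoff=23.3530 vs cont=22.6334 → 23.3530 [stop]  node(6,1) S=69.2874 payoff=14.0226 vs cont=13.3031 → 14.0226 [stop]  node(6,2) S=80.0697 payoff=3.2403 vs cont=4.9840 → 4.9840 [wait]  node(6,3) S=92.5300 payoff=0.0000 vs cont=0.8256 → 0.8256 [wait]  node(6,4) S=106.9293 payoff=0.0000 vs cont=0.0000 → 0.0000 [wait]  node(6,5) S=123.5694 payoff=0.0000 vs cont=0.0000 → 0.0000 [wait]  node(6,6) S=142.7989 payoff=0.0000 vs cont=0.0000 → 0.0000 [wait]  ⇒ S*(6)=69.2874
t_5: node(5,0) S=64.4536 payoff=18.8564 vs cont=18.1369 → 18.8564 [stop]  node(5,1) S=74.4837 payoff=8.8263 vs cont=9.0439 → 9.0439 [wait]  node(5,2) S=86.0747 payoff=0.0000 vs cont=2.7061 → 2.7061 [wait]  node(5,3) S=99.4694 payoff=0.0000 vs cont=0.3748 → 0.3748 [wait]  node(5,4) S=114.9486 payoff=0.0000 vs cont=0.0000 → 0.0000 [wait]  node(5,5) S=132.8366 payoff=0.0000 vs cont=0.0000 → 0.0000 [wait]  ⇒ S*(5)=64.4536
t_4: node(4,0) S=69.2874 payoff=14.0226 vs cont=13.4200 → 14.0226 [stop]  node(4,1) S=80.0697 payoff=3.2403 vs cont=5.5597 → 5.5597 [wait]  node(4,2) S=92.5300 payoff=0.0000 vs cont=1.4298 → 1.4298 [wait]  node(4,3) S=106.9293 payoff=0.0000 vs cont=0.1701 → 0.1701 [wait]  node(4,4) S=123.5694 payoff=0.0000 vs cont=0.0000 → 0.0000 [wait]  ⇒ S*(4)=69.2874
t_3: node(3,0) S=74.4837 payoff=8.8263 vs cont=9.3533 → 9.3533 [wait]  node(3,1) S=86.0747 payoff=0.0000 vs cont=3.2921 → 3.2921 [wait]  node(3,2) S=99.4694 payoff=0.0000 vs cont=0.7405 → 0.7405 [wait]  node(3,3) S=114.9486 payoff=0.0000 vs cont=0.0772 → 0.0772 [wait]  ⇒ S*(3)=-
t_2: node(2,0) S=80.0697 payoff=3.2403 vs cont=6.0151 → 6.0151 [wait]  node(2,1) S=92.5300 payoff=0.0000 vs cont=1.8924 → 1.8924 [wait]  node(2,2) S=106.9293 payoff=0.0000 vs cont=0.3776 → 0.3776 [wait]  ⇒ S*(2)=-
t_1: node(1,0) S=86.0747 payoff=0.0000 vs cont=3.7475 → 3.7475 [wait]  node(1,1) S=99.4694 payoff=0.0000 vs cont=1.0620 → 1.0620 [wait]  ⇒ S*(1)=-
t_0: node(0,0) S=92.5300 payoff=0.0000 vs cont=2.2718 → 2.2718 [wait]  ⇒ S*(0)=-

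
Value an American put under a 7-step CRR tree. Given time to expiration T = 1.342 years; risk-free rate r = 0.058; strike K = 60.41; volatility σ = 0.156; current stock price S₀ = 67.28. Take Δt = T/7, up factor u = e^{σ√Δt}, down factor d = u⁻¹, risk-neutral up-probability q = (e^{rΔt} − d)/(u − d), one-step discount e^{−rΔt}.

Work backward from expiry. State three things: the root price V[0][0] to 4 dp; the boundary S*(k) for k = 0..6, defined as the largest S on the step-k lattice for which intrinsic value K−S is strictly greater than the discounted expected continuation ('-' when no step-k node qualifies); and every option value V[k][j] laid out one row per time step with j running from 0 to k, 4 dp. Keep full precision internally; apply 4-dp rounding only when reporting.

price = 1.0036
boundary = - - - - 51.1951 54.8141 51.1951
tree:
1.0036
1.8425 0.3769
3.2834 0.7683 0.0827
5.6354 1.5355 0.1921 0.0000
9.2149 2.9879 0.4464 0.0000 0.0000
12.5950 5.5959 1.0369 0.0000 0.0000 0.0000
15.7520 9.2149 2.4088 0.0000 0.0000 0.0000 0.0000
18.7005 12.5950 5.5959 0.0000 0.0000 0.0000 0.0000 0.0000

params: Δt=0.19171 u=1.07069 d=0.93398 q=0.56472 e^(-rΔt)=0.98894
t_7 payoffs: 18.7005 12.5950 5.5959 0.0000 0.0000 0.0000 0.0000 0.0000
t_6: node(6,0) S=44.6580 payoff=15.7520 vs cont=15.0840 → 15.7520 [stop]  node(6,1) S=51.1951 payoff=9.2149 vs cont=8.5469 → 9.2149 [stop]  node(6,2) S=58.6891 payoff=1.7209 vs cont=2.4088 → 2.4088 [wait]  node(6,3) S=67.2800 payoff=0.0000 vs cont=0.0000 → 0.0000 [wait]  node(6,4) S=77.1285 payoff=0.0000 vs cont=0.0000 → 0.0000 [wait]  node(6,5) S=88.4186 payoff=0.0000 vs cont=0.0000 → 0.0000 [wait]  node(6,6) S=101.3614 payoff=0.0000 vs cont=0.0000 → 0.0000 [wait]  ⇒ S*(6)=51.1951
t_5: node(5,0) S=47.8150 payoff=12.5950 vs cont=11.9270 → 12.5950 [stop]  node(5,1) S=54.8141 payoff=5.5959 vs cont=5.3120 → 5.5959 [stop]  node(5,2) S=62.8379 payoff=0.0000 vs cont=1.0369 → 1.0369 [wait]  node(5,3) S=72.0361 payoff=0.0000 vs cont=0.0000 → 0.0000 [wait]  node(5,4) S=82.5808 payoff=0.0000 vs cont=0.0000 → 0.0000 [wait]  node(5,5) S=94.6691 payoff=0.0000 vs cont=0.0000 → 0.0000 [wait]  ⇒ S*(5)=54.8141
t_4: node(4,0) S=51.1951 payoff=9.2149 vs cont=8.5469 → 9.2149 [stop]  node(4,1) S=58.6891 payoff=1.7209 vs cont=2.9879 → 2.9879 [wait]  node(4,2) S=67.2800 payoff=0.0000 vs cont=0.4464 → 0.4464 [wait]  node(4,3) S=77.1285 payoff=0.0000 vs cont=0.0000 → 0.0000 [wait]  node(4,4) S=88.4186 payoff=0.0000 vs cont=0.0000 → 0.0000 [wait]  ⇒ S*(4)=51.1951
t_3: node(3,0) S=54.8141 payoff=5.5959 vs cont=5.6354 → 5.6354 [wait]  node(3,1) S=62.8379 payoff=0.0000 vs cont=1.5355 → 1.5355 [wait]  node(3,2) S=72.0361 payoff=0.0000 vs cont=0.1921 → 0.1921 [wait]  node(3,3) S=82.5808 payoff=0.0000 vs cont=0.0000 → 0.0000 [wait]  ⇒ S*(3)=-
t_2: node(2,0) S=58.6891 payoff=1.7209 vs cont=3.2834 → 3.2834 [wait]  node(2,1) S=67.2800 payoff=0.0000 vs cont=0.7683 → 0.7683 [wait]  node(2,2) S=77.1285 payoff=0.0000 vs cont=0.0827 → 0.0827 [wait]  ⇒ S*(2)=-
t_1: node(1,0) S=62.8379 payoff=0.0000 vs cont=1.8425 → 1.8425 [wait]  node(1,1) S=72.0361 payoff=0.0000 vs cont=0.3769 → 0.3769 [wait]  ⇒ S*(1)=-
t_0: node(0,0) S=67.2800 payoff=0.0000 vs cont=1.0036 → 1.0036 [wait]  ⇒ S*(0)=-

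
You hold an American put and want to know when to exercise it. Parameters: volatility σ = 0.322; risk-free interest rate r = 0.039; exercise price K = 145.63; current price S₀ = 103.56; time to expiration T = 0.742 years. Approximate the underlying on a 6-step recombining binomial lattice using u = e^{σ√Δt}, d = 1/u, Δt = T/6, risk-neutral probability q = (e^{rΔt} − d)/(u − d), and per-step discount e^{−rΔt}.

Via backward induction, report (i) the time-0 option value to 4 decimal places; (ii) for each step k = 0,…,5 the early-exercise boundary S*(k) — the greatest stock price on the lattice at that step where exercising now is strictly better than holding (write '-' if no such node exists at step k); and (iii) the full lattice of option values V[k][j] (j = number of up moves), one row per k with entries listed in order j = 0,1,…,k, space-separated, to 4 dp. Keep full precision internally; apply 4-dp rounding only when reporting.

params: Δt=0.12367 u=1.11990 d=0.89294 q=0.49302 e^(-rΔt)=0.99519
t_6 payoffs: 93.1339 79.7912 63.0572 42.0700 15.7486 0.0000 0.0000
t_5: node(5,0) S=58.7901 payoff=86.8399 vs cont=86.1392 → 86.8399 [stop]  node(5,1) S=73.7326 payoff=71.8974 vs cont=71.1967 → 71.8974 [stop]  node(5,2) S=92.4729 payoff=53.1571 vs cont=52.4564 → 53.1571 [stop]  node(5,3) S=115.9764 payoff=29.6536 vs cont=28.9529 → 29.6536 [stop]  node(5,4) S=145.4536 payoff=0.1764 vs cont=7.9457 → 7.9457 [wait]  node(5,5) S=182.4230 payoff=0.0000 vs cont=0.0000 → 0.0000 [wait]  ⇒ S*(5)=115.9764
t_4: node(4,0) S=65.8388 payoff=79.7912 vs cont=79.0905 → 79.7912 [stop]  node(4,1) S=82.5728 payoff=63.0572 vs cont=62.3565 → 63.0572 [stop]  node(4,2) S=103.5600 payoff=42.0700 vs cont=41.3693 → 42.0700 [stop]  node(4,3) S=129.8814 payoff=15.7486 vs cont=18.8599 → 18.8599 [wait]  node(4,4) S=162.8929 payoff=0.0000 vs cont=4.0089 → 4.0089 [wait]  ⇒ S*(4)=103.5600
t_3: node(3,0) S=73.7326 payoff=71.8974 vs cont=71.1967 → 71.8974 [stop]  node(3,1) S=92.4729 payoff=53.1571 vs cont=52.4564 → 53.1571 [stop]  node(3,2) S=115.9764 payoff=29.6536 vs cont=30.4795 → 30.4795 [wait]  node(3,3) S=145.4536 payoff=0.1764 vs cont=11.4825 → 11.4825 [wait]  ⇒ S*(3)=92.4729
t_2: node(2,0) S=82.5728 payoff=63.0572 vs cont=62.3565 → 63.0572 [stop]  node(2,1) S=103.5600 payoff=42.0700 vs cont=41.7746 → 42.0700 [stop]  node(2,2) S=129.8814 payoff=15.7486 vs cont=21.0120 → 21.0120 [wait]  ⇒ S*(2)=103.5600
t_1: node(1,0) S=92.4729 payoff=53.1571 vs cont=52.4564 → 53.1571 [stop]  node(1,1) S=115.9764 payoff=29.6536 vs cont=31.5354 → 31.5354 [wait]  ⇒ S*(1)=92.4729
t_0: node(0,0) S=103.5600 payoff=42.0700 vs cont=42.2926 → 42.2926 [wait]  ⇒ S*(0)=-

price = 42.2926
boundary = - 92.4729 103.5600 92.4729 103.5600 115.9764
tree:
42.2926
53.1571 31.5354
63.0572 42.0700 21.0120
71.8974 53.1571 30.4795 11.4825
79.7912 63.0572 42.0700 18.8599 4.0089
86.8399 71.8974 53.1571 29.6536 7.9457 0.0000
93.1339 79.7912 63.0572 42.0700 15.7486 0.0000 0.0000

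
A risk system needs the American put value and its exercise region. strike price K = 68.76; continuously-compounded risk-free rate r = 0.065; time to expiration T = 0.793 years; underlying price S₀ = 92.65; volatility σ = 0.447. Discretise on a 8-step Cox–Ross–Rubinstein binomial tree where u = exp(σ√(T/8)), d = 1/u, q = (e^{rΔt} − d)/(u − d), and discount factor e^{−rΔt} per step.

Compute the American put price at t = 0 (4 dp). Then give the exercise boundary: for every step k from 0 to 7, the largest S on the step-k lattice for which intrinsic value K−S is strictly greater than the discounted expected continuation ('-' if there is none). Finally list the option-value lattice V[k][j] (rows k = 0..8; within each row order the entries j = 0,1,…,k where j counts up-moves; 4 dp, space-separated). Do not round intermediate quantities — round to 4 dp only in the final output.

Δt=0.09913, u=1.15112, d=0.86872, q=0.48776, disc=e^(-rΔt)=0.99358
k=8 terminal: V=max(K-S,0) → 38.7072 28.9378 15.9926 0.0000 0.0000 0.0000 0.0000 0.0000 0.0000
k=7: j=0 S=34.5944 intr=34.1656 cont=33.7240 V=34.1656[EX]; j=1 S=45.8401 intr=22.9199 cont=22.4783 V=22.9199[EX]; j=2 S=60.7415 intr=8.0185 cont=8.1394 V=8.1394[hold]; j=3 S=80.4869 intr=0.0000 cont=0.0000 V=0.0000[hold]; j=4 S=106.6511 intr=0.0000 cont=0.0000 V=0.0000[hold]; j=5 S=141.3206 intr=0.0000 cont=0.0000 V=0.0000[hold]; j=6 S=187.2602 intr=0.0000 cont=0.0000 V=0.0000[hold]; j=7 S=248.1336 intr=0.0000 cont=0.0000 V=0.0000[hold]  S*(7)=45.8401
k=6: j=0 S=39.8222 intr=28.9378 cont=28.4962 V=28.9378[EX]; j=1 S=52.7674 intr=15.9926 cont=15.6096 V=15.9926[EX]; j=2 S=69.9206 intr=0.0000 cont=4.1425 V=4.1425[hold]; j=3 S=92.6500 intr=0.0000 cont=0.0000 V=0.0000[hold]; j=4 S=122.7681 intr=0.0000 cont=0.0000 V=0.0000[hold]; j=5 S=162.6767 intr=0.0000 cont=0.0000 V=0.0000[hold]; j=6 S=215.5587 intr=0.0000 cont=0.0000 V=0.0000[hold]  S*(6)=52.7674
k=5: j=0 S=45.8401 intr=22.9199 cont=22.4783 V=22.9199[EX]; j=1 S=60.7415 intr=8.0185 cont=10.1470 V=10.1470[hold]; j=2 S=80.4869 intr=0.0000 cont=2.1083 V=2.1083[hold]; j=3 S=106.6511 intr=0.0000 cont=0.0000 V=0.0000[hold]; j=4 S=141.3206 intr=0.0000 cont=0.0000 V=0.0000[hold]; j=5 S=187.2602 intr=0.0000 cont=0.0000 V=0.0000[hold]  S*(5)=45.8401
k=4: j=0 S=52.7674 intr=15.9926 cont=16.5826 V=16.5826[hold]; j=1 S=69.9206 intr=0.0000 cont=6.1860 V=6.1860[hold]; j=2 S=92.6500 intr=0.0000 cont=1.0730 V=1.0730[hold]; j=3 S=122.7681 intr=0.0000 cont=0.0000 V=0.0000[hold]; j=4 S=162.6767 intr=0.0000 cont=0.0000 V=0.0000[hold]  S*(4)=-
k=3: j=0 S=60.7415 intr=8.0185 cont=11.4376 V=11.4376[hold]; j=1 S=80.4869 intr=0.0000 cont=3.6684 V=3.6684[hold]; j=2 S=106.6511 intr=0.0000 cont=0.5461 V=0.5461[hold]; j=3 S=141.3206 intr=0.0000 cont=0.0000 V=0.0000[hold]  S*(3)=-
k=2: j=0 S=69.9206 intr=0.0000 cont=7.5989 V=7.5989[hold]; j=1 S=92.6500 intr=0.0000 cont=2.1317 V=2.1317[hold]; j=2 S=122.7681 intr=0.0000 cont=0.2779 V=0.2779[hold]  S*(2)=-
k=1: j=0 S=80.4869 intr=0.0000 cont=4.9005 V=4.9005[hold]; j=1 S=106.6511 intr=0.0000 cont=1.2196 V=1.2196[hold]  S*(1)=-
k=0: j=0 S=92.6500 intr=0.0000 cont=3.0852 V=3.0852[hold]  S*(0)=-

price = 3.0852
boundary = - - - - - 45.8401 52.7674 45.8401
tree:
3.0852
4.9005 1.2196
7.5989 2.1317 0.2779
11.4376 3.6684 0.5461 0.0000
16.5826 6.1860 1.0730 0.0000 0.0000
22.9199 10.1470 2.1083 0.0000 0.0000 0.0000
28.9378 15.9926 4.1425 0.0000 0.0000 0.0000 0.0000
34.1656 22.9199 8.1394 0.0000 0.0000 0.0000 0.0000 0.0000
38.7072 28.9378 15.9926 0.0000 0.0000 0.0000 0.0000 0.0000 0.0000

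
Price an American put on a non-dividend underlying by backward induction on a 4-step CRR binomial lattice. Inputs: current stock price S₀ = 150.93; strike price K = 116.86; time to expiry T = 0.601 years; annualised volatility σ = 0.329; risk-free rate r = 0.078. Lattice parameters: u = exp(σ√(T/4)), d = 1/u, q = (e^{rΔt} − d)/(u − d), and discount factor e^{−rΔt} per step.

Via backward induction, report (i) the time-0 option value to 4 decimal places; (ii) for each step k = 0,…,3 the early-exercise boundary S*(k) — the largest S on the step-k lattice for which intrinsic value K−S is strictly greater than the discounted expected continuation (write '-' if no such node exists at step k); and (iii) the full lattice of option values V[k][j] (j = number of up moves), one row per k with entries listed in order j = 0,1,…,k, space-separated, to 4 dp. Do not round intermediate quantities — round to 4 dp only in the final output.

price = 1.5393
boundary = - - - 102.9491
tree:
1.5393
3.2062 0.0000
6.6784 0.0000 0.0000
13.9109 0.0000 0.0000 0.0000
26.2371 0.0000 0.0000 0.0000 0.0000

params: Δt=0.15025 u=1.13602 d=0.88027 q=0.51426 e^(-rΔt)=0.98835
t_4 payoffs: 26.2371 0.0000 0.0000 0.0000 0.0000
t_3: node(3,0) S=102.9491 payoff=13.9109 vs cont=12.5960 → 13.9109 [stop]  node(3,1) S=132.8591 payoff=0.0000 vs cont=0.0000 → 0.0000 [wait]  node(3,2) S=171.4589 payoff=0.0000 vs cont=0.0000 → 0.0000 [wait]  node(3,3) S=221.2732 payoff=0.0000 vs cont=0.0000 → 0.0000 [wait]  ⇒ S*(3)=102.9491
t_2: node(2,0) S=116.9518 payoff=0.0000 vs cont=6.6784 → 6.6784 [wait]  node(2,1) S=150.9300 payoff=0.0000 vs cont=0.0000 → 0.0000 [wait]  node(2,2) S=194.7800 payoff=0.0000 vs cont=0.0000 → 0.0000 [wait]  ⇒ S*(2)=-
t_1: node(1,0) S=132.8591 payoff=0.0000 vs cont=3.2062 → 3.2062 [wait]  node(1,1) S=171.4589 payoff=0.0000 vs cont=0.0000 → 0.0000 [wait]  ⇒ S*(1)=-
t_0: node(0,0) S=150.9300 payoff=0.0000 vs cont=1.5393 → 1.5393 [wait]  ⇒ S*(0)=-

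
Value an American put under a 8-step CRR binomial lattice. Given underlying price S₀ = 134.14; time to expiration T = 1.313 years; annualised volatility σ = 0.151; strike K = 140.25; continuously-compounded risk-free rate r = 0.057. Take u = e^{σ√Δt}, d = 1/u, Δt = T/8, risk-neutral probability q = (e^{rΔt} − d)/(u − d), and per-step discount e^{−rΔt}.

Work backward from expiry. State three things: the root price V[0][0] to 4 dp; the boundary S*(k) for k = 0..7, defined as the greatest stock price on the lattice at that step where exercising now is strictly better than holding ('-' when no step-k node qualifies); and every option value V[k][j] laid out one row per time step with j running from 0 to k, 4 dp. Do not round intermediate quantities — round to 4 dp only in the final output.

price = 9.0933
boundary = - - 118.6926 126.1801 118.6926 126.1801 118.6926 126.1801
tree:
9.0933
14.2238 5.2386
21.5574 8.7345 2.5960
28.6007 14.0699 4.7138 0.9854
35.2259 21.5574 8.3031 1.9896 0.2176
41.4581 28.6007 14.0699 3.9383 0.5010 0.0000
47.3204 35.2259 21.5574 7.5889 1.1531 0.0000 0.0000
52.8349 41.4581 28.6007 14.0699 2.6544 0.0000 0.0000 0.0000
58.0221 47.3204 35.2259 21.5574 6.1100 0.0000 0.0000 0.0000 0.0000

params: Δt=0.16412 u=1.06308 d=0.94066 q=0.56149 e^(-rΔt)=0.99069
t_8 payoffs: 58.0221 47.3204 35.2259 21.5574 6.1100 0.0000 0.0000 0.0000 0.0000
t_7: node(7,0) S=87.4151 payoff=52.8349 vs cont=51.5289 → 52.8349 [stop]  node(7,1) S=98.7919 payoff=41.4581 vs cont=40.1521 → 41.4581 [stop]  node(7,2) S=111.6493 payoff=28.6007 vs cont=27.2947 → 28.6007 [stop]  node(7,3) S=126.1801 payoff=14.0699 vs cont=12.7639 → 14.0699 [stop]  node(7,4) S=142.6020 payoff=0.0000 vs cont=2.6544 → 2.6544 [wait]  node(7,5) S=161.1612 payoff=0.0000 vs cont=0.0000 → 0.0000 [wait]  node(7,6) S=182.1357 payoff=0.0000 vs cont=0.0000 → 0.0000 [wait]  node(7,7) S=205.8401 payoff=0.0000 vs cont=0.0000 → 0.0000 [wait]  ⇒ S*(7)=126.1801
t_6: node(6,0) S=92.9296 payoff=47.3204 vs cont=46.0145 → 47.3204 [stop]  node(6,1) S=105.0241 payoff=35.2259 vs cont=33.9200 → 35.2259 [stop]  node(6,2) S=118.6926 payoff=21.5574 vs cont=20.2515 → 21.5574 [stop]  node(6,3) S=134.1400 payoff=6.1100 vs cont=7.5889 → 7.5889 [wait]  node(6,4) S=151.5979 payoff=0.0000 vs cont=1.1531 → 1.1531 [wait]  node(6,5) S=171.3278 payoff=0.0000 vs cont=0.0000 → 0.0000 [wait]  node(6,6) S=193.6255 payoff=0.0000 vs cont=0.0000 → 0.0000 [wait]  ⇒ S*(6)=118.6926
t_5: node(5,0) S=98.7919 payoff=41.4581 vs cont=40.1521 → 41.4581 [stop]  node(5,1) S=111.6493 payoff=28.6007 vs cont=27.2947 → 28.6007 [stop]  node(5,2) S=126.1801 payoff=14.0699 vs cont=13.5866 → 14.0699 [stop]  node(5,3) S=142.6020 payoff=0.0000 vs cont=3.9383 → 3.9383 [wait]  node(5,4) S=161.1612 payoff=0.0000 vs cont=0.5010 → 0.5010 [wait]  node(5,5) S=182.1357 payoff=0.0000 vs cont=0.0000 → 0.0000 [wait]  ⇒ S*(5)=126.1801
t_4: node(4,0) S=105.0241 payoff=35.2259 vs cont=33.9200 → 35.2259 [stop]  node(4,1) S=118.6926 payoff=21.5574 vs cont=20.2515 → 21.5574 [stop]  node(4,2) S=134.1400 payoff=6.1100 vs cont=8.3031 → 8.3031 [wait]  node(4,3) S=151.5979 payoff=0.0000 vs cont=1.9896 → 1.9896 [wait]  node(4,4) S=171.3278 payoff=0.0000 vs cont=0.2176 → 0.2176 [wait]  ⇒ S*(4)=118.6926
t_3: node(3,0) S=111.6493 payoff=28.6007 vs cont=27.2947 → 28.6007 [stop]  node(3,1) S=126.1801 payoff=14.0699 vs cont=13.9839 → 14.0699 [stop]  node(3,2) S=142.6020 payoff=0.0000 vs cont=4.7138 → 4.7138 [wait]  node(3,3) S=161.1612 payoff=0.0000 vs cont=0.9854 → 0.9854 [wait]  ⇒ S*(3)=126.1801
t_2: node(2,0) S=118.6926 payoff=21.5574 vs cont=20.2515 → 21.5574 [stop]  node(2,1) S=134.1400 payoff=6.1100 vs cont=8.7345 → 8.7345 [wait]  node(2,2) S=151.5979 payoff=0.0000 vs cont=2.5960 → 2.5960 [wait]  ⇒ S*(2)=118.6926
t_1: node(1,0) S=126.1801 payoff=14.0699 vs cont=14.2238 → 14.2238 [wait]  node(1,1) S=142.6020 payoff=0.0000 vs cont=5.2386 → 5.2386 [wait]  ⇒ S*(1)=-
t_0: node(0,0) S=134.1400 payoff=6.1100 vs cont=9.0933 → 9.0933 [wait]  ⇒ S*(0)=-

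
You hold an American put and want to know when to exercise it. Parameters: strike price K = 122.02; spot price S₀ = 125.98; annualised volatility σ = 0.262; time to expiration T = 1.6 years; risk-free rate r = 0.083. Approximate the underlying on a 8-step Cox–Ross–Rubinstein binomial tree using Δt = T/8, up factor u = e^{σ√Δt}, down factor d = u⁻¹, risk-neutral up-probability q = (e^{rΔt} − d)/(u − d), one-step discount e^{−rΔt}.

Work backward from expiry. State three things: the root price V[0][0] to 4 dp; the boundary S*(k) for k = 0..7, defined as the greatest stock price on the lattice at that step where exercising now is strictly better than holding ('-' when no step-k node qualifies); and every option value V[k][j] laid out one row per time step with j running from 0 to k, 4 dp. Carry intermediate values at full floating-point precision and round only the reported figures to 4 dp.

Δt=0.20000, u=1.12431, d=0.88943, q=0.54201, disc=e^(-rΔt)=0.98354
k=8 terminal: V=max(K-S,0) → 72.6786 59.6488 43.1782 22.3581 0.0000 0.0000 0.0000 0.0000 0.0000
k=7: j=0 S=55.4751 intr=66.5449 cont=64.5361 V=66.5449[EX]; j=1 S=70.1246 intr=51.8954 cont=49.8866 V=51.8954[EX]; j=2 S=88.6427 intr=33.3773 cont=31.3685 V=33.3773[EX]; j=3 S=112.0509 intr=9.9691 cont=10.0713 V=10.0713[hold]; j=4 S=141.6406 intr=0.0000 cont=0.0000 V=0.0000[hold]; j=5 S=179.0443 intr=0.0000 cont=0.0000 V=0.0000[hold]; j=6 S=226.3252 intr=0.0000 cont=0.0000 V=0.0000[hold]; j=7 S=286.0918 intr=0.0000 cont=0.0000 V=0.0000[hold]  S*(7)=88.6427
k=6: j=0 S=62.3712 intr=59.6488 cont=57.6400 V=59.6488[EX]; j=1 S=78.8418 intr=43.1782 cont=41.1694 V=43.1782[EX]; j=2 S=99.6619 intr=22.3581 cont=20.4038 V=22.3581[EX]; j=3 S=125.9800 intr=0.0000 cont=4.5367 V=4.5367[hold]; j=4 S=159.2481 intr=0.0000 cont=0.0000 V=0.0000[hold]; j=5 S=201.3013 intr=0.0000 cont=0.0000 V=0.0000[hold]; j=6 S=254.4598 intr=0.0000 cont=0.0000 V=0.0000[hold]  S*(6)=99.6619
k=5: j=0 S=70.1246 intr=51.8954 cont=49.8866 V=51.8954[EX]; j=1 S=88.6427 intr=33.3773 cont=31.3685 V=33.3773[EX]; j=2 S=112.0509 intr=9.9691 cont=12.4897 V=12.4897[hold]; j=3 S=141.6406 intr=0.0000 cont=2.0436 V=2.0436[hold]; j=4 S=179.0443 intr=0.0000 cont=0.0000 V=0.0000[hold]; j=5 S=226.3252 intr=0.0000 cont=0.0000 V=0.0000[hold]  S*(5)=88.6427
k=4: j=0 S=78.8418 intr=43.1782 cont=41.1694 V=43.1782[EX]; j=1 S=99.6619 intr=22.3581 cont=21.6930 V=22.3581[EX]; j=2 S=125.9800 intr=0.0000 cont=6.7154 V=6.7154[hold]; j=3 S=159.2481 intr=0.0000 cont=0.9205 V=0.9205[hold]; j=4 S=201.3013 intr=0.0000 cont=0.0000 V=0.0000[hold]  S*(4)=99.6619
k=3: j=0 S=88.6427 intr=33.3773 cont=31.3685 V=33.3773[EX]; j=1 S=112.0509 intr=9.9691 cont=13.6512 V=13.6512[hold]; j=2 S=141.6406 intr=0.0000 cont=3.5157 V=3.5157[hold]; j=3 S=179.0443 intr=0.0000 cont=0.4147 V=0.4147[hold]  S*(3)=88.6427
k=2: j=0 S=99.6619 intr=22.3581 cont=22.3122 V=22.3581[EX]; j=1 S=125.9800 intr=0.0000 cont=8.0234 V=8.0234[hold]; j=2 S=159.2481 intr=0.0000 cont=1.8047 V=1.8047[hold]  S*(2)=99.6619
k=1: j=0 S=112.0509 intr=9.9691 cont=14.3484 V=14.3484[hold]; j=1 S=141.6406 intr=0.0000 cont=4.5762 V=4.5762[hold]  S*(1)=-
k=0: j=0 S=125.9800 intr=0.0000 cont=8.9028 V=8.9028[hold]  S*(0)=-

price = 8.9028
boundary = - - 99.6619 88.6427 99.6619 88.6427 99.6619 88.6427
tree:
8.9028
14.3484 4.5762
22.3581 8.0234 1.8047
33.3773 13.6512 3.5157 0.4147
43.1782 22.3581 6.7154 0.9205 0.0000
51.8954 33.3773 12.4897 2.0436 0.0000 0.0000
59.6488 43.1782 22.3581 4.5367 0.0000 0.0000 0.0000
66.5449 51.8954 33.3773 10.0713 0.0000 0.0000 0.0000 0.0000
72.6786 59.6488 43.1782 22.3581 0.0000 0.0000 0.0000 0.0000 0.0000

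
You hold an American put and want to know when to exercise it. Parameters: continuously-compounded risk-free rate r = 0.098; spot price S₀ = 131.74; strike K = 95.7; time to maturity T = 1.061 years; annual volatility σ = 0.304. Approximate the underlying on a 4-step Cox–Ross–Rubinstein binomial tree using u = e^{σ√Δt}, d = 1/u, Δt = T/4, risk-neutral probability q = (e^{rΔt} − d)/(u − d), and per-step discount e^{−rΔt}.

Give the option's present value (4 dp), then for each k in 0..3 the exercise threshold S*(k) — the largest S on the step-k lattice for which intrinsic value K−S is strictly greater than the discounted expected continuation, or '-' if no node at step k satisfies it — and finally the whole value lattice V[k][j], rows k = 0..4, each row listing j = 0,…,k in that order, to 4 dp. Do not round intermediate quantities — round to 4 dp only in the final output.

price = 1.1644
boundary = - - - 82.3623
tree:
1.1644
2.6248 0.0000
5.9169 0.0000 0.0000
13.3377 0.0000 0.0000 0.0000
25.2741 0.0000 0.0000 0.0000 0.0000

Δt=0.26525, u=1.16949, d=0.85507, q=0.54470, disc=e^(-rΔt)=0.97434
k=4 terminal: V=max(K-S,0) → 25.2741 0.0000 0.0000 0.0000 0.0000
k=3: j=0 S=82.3623 intr=13.3377 cont=11.2121 V=13.3377[EX]; j=1 S=112.6474 intr=0.0000 cont=0.0000 V=0.0000[hold]; j=2 S=154.0686 intr=0.0000 cont=0.0000 V=0.0000[hold]; j=3 S=210.7205 intr=0.0000 cont=0.0000 V=0.0000[hold]  S*(3)=82.3623
k=2: j=0 S=96.3219 intr=0.0000 cont=5.9169 V=5.9169[hold]; j=1 S=131.7400 intr=0.0000 cont=0.0000 V=0.0000[hold]; j=2 S=180.1816 intr=0.0000 cont=0.0000 V=0.0000[hold]  S*(2)=-
k=1: j=0 S=112.6474 intr=0.0000 cont=2.6248 V=2.6248[hold]; j=1 S=154.0686 intr=0.0000 cont=0.0000 V=0.0000[hold]  S*(1)=-
k=0: j=0 S=131.7400 intr=0.0000 cont=1.1644 V=1.1644[hold]  S*(0)=-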